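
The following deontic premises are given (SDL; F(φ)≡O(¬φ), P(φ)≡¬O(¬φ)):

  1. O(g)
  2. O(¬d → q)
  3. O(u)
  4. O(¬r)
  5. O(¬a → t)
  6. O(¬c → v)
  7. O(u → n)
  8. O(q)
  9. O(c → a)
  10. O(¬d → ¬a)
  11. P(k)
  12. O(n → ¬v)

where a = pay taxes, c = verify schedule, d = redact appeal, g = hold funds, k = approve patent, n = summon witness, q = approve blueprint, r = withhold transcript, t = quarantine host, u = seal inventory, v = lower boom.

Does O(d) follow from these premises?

Premise 3 gives O(u).
Premise 7 is O(u → n); since O(u), deontic closure gives O(n).
Applying K to premise 12 (O(n → ¬v)) and O(n) yields O(¬v).
Premise 6, O(¬c → v), contraposes to O(¬v → c); with O(¬v) we get O(c).
Premise 9 is O(c → a); since O(c), deontic closure gives O(a).
The contrapositive of premise 10 (O(¬d → ¬a)) is O(a → d), and O(a) is already established, so O(d).
Premises 1, 2, 4, 5, 8, 11 do not contribute to this derivation.
So O(d) follows.

Yes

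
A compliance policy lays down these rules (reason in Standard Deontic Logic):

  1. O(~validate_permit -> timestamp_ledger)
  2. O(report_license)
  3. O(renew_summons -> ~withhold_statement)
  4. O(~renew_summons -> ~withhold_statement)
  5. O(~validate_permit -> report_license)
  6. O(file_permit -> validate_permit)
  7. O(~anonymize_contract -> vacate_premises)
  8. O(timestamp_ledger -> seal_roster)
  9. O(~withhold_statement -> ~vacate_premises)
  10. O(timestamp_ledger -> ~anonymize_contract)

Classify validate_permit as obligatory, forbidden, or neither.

Premises 4 and 3 are O(~renew_summons -> ~withhold_statement) and O(renew_summons -> ~withhold_statement); every ideal world satisfies ~renew_summons or renew_summons, so in either case ~withhold_statement holds — hence O(~withhold_statement).
With premise 9, O(~withhold_statement -> ~vacate_premises), the K-axiom yields O(~vacate_premises).
The contrapositive of premise 7 (O(~anonymize_contract -> vacate_premises)) is O(~vacate_premises -> anonymize_contract), and O(~vacate_premises) is already established, so O(anonymize_contract).
The contrapositive of premise 10 (O(timestamp_ledger -> ~anonymize_contract)) is O(anonymize_contract -> ~timestamp_ledger), and O(anonymize_contract) is already established, so O(~timestamp_ledger).
The contrapositive of premise 1 (O(~validate_permit -> timestamp_ledger)) is O(~timestamp_ledger -> validate_permit), and O(~timestamp_ledger) is already established, so O(validate_permit).
Premises 2, 5, 6, 8 do not contribute to this derivation.
Hence validate_permit is obligatory.

Obligatory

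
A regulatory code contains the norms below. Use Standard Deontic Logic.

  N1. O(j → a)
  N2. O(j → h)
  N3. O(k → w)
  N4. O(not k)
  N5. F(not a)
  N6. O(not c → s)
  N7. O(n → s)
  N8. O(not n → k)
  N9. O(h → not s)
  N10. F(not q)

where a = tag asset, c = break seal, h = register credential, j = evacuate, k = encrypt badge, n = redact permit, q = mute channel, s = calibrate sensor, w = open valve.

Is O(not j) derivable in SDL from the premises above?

Yes

Premise 4 states O(not k) outright.
Premise 8, O(not n → k), contraposes to O(not k → n); with O(not k) we get O(n).
With premise 7, O(n → s), the K-axiom yields O(s).
Premise 9 is O(h → not s); contrapositively O(s → not h). Since O(s) holds, K gives O(not h).
Premise 2, O(j → h), contraposes to O(not h → not j); with O(not h) we get O(not j).
Premises 1, 3, 5, 6, 10 do not contribute to this derivation.
So O(not j) follows.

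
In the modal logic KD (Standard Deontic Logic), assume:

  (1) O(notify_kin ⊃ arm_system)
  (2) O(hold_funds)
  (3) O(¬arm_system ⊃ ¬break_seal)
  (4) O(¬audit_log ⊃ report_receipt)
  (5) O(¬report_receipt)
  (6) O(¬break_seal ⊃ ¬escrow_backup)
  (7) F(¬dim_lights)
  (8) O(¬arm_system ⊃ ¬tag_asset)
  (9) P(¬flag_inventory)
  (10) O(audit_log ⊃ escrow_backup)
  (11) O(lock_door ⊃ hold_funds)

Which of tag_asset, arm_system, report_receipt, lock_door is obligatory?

arm_system

From premise 5 we have O(¬report_receipt).
Premise 4, O(¬audit_log ⊃ report_receipt), contraposes to O(¬report_receipt ⊃ audit_log); with O(¬report_receipt) we get O(audit_log).
With premise 10, O(audit_log ⊃ escrow_backup), the K-axiom yields O(escrow_backup).
The contrapositive of premise 6 (O(¬break_seal ⊃ ¬escrow_backup)) is O(escrow_backup ⊃ break_seal), and O(escrow_backup) is already established, so O(break_seal).
Premise 3 is O(¬arm_system ⊃ ¬break_seal); contrapositively O(break_seal ⊃ arm_system). Since O(break_seal) holds, K gives O(arm_system).
So O(arm_system) holds — arm_system is obligatory. None of the other listed options is made obligatory by any chain of premises.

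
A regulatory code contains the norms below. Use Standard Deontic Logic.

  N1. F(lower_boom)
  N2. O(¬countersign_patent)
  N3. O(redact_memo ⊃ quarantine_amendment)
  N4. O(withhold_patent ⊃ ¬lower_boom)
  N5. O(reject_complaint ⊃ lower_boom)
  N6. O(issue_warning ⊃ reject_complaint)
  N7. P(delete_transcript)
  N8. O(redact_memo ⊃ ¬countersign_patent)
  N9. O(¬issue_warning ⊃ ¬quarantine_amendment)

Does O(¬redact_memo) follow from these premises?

Premise 1, F(lower_boom), is equivalent to O(¬lower_boom).
Premise 5 is O(reject_complaint ⊃ lower_boom); contrapositively O(¬lower_boom ⊃ ¬reject_complaint). Since O(¬lower_boom) holds, K gives O(¬reject_complaint).
The contrapositive of premise 6 (O(issue_warning ⊃ reject_complaint)) is O(¬reject_complaint ⊃ ¬issue_warning), and O(¬reject_complaint) is already established, so O(¬issue_warning).
Applying K to premise 9 (O(¬issue_warning ⊃ ¬quarantine_amendment)) and O(¬issue_warning) yields O(¬quarantine_amendment).
Premise 3, O(redact_memo ⊃ quarantine_amendment), contraposes to O(¬quarantine_amendment ⊃ ¬redact_memo); with O(¬quarantine_amendment) we get O(¬redact_memo).
Premises 2, 4, 7, 8 do not contribute to this derivation.
So O(¬redact_memo) follows.

Yes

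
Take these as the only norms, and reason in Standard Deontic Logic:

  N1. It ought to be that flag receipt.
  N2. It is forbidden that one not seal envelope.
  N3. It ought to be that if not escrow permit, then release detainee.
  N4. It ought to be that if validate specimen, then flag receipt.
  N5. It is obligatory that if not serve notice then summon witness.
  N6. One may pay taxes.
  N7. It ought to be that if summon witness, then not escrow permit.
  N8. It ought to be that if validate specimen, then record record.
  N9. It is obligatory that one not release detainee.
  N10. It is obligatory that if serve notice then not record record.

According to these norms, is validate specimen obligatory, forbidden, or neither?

Forbidden

From premise 9 we have O(¬release_detainee).
Premise 3, O(¬escrow_permit → release_detainee), contraposes to O(¬release_detainee → escrow_permit); with O(¬release_detainee) we get O(escrow_permit).
The contrapositive of premise 7 (O(summon_witness → ¬escrow_permit)) is O(escrow_permit → ¬summon_witness), and O(escrow_permit) is already established, so O(¬summon_witness).
The contrapositive of premise 5 (O(¬serve_notice → summon_witness)) is O(¬summon_witness → serve_notice), and O(¬summon_witness) is already established, so O(serve_notice).
Premise 10 is O(serve_notice → ¬record_record); since O(serve_notice), deontic closure gives O(¬record_record).
The contrapositive of premise 8 (O(validate_specimen → record_record)) is O(¬record_record → ¬validate_specimen), and O(¬record_record) is already established, so O(¬validate_specimen).
Premises 1, 2, 4, 6 do not contribute to this derivation.
Thus O(¬validate_specimen), which is F(validate_specimen): validate_specimen is forbidden.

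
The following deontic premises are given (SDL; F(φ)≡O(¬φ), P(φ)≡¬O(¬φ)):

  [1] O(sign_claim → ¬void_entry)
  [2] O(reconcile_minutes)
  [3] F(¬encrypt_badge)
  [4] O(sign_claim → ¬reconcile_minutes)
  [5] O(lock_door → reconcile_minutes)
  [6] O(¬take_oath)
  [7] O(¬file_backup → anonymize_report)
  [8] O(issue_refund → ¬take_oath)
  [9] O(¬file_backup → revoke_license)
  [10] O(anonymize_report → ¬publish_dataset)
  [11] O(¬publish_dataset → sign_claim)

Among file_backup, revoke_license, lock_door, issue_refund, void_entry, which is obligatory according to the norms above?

Premise 2 gives O(reconcile_minutes).
Premise 4, O(sign_claim → ¬reconcile_minutes), contraposes to O(reconcile_minutes → ¬sign_claim); with O(reconcile_minutes) we get O(¬sign_claim).
Premise 11, O(¬publish_dataset → sign_claim), contraposes to O(¬sign_claim → publish_dataset); with O(¬sign_claim) we get O(publish_dataset).
Premise 10, O(anonymize_report → ¬publish_dataset), contraposes to O(publish_dataset → ¬anonymize_report); with O(publish_dataset) we get O(¬anonymize_report).
Premise 7 is O(¬file_backup → anonymize_report); contrapositively O(¬anonymize_report → file_backup). Since O(¬anonymize_report) holds, K gives O(file_backup).
So O(file_backup) holds — file_backup is obligatory. None of the other listed options is made obligatory by any chain of premises.

file_backup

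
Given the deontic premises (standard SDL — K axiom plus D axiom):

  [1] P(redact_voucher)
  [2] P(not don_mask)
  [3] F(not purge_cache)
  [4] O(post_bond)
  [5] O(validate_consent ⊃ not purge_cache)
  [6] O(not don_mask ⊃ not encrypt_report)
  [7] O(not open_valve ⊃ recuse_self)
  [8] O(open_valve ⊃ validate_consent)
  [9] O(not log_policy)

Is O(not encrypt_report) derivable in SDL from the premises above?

Premise 6 is O(not don_mask ⊃ not encrypt_report), but O(not don_mask) is not derivable from the premises (the permission P(not don_mask) asserts only not O(don_mask), not O(not don_mask)), so it does not yield O(not encrypt_report).
No other premise forces O(not encrypt_report). An ideal world satisfying every premise can still have not encrypt_report false, so O(not encrypt_report) is not derivable.

No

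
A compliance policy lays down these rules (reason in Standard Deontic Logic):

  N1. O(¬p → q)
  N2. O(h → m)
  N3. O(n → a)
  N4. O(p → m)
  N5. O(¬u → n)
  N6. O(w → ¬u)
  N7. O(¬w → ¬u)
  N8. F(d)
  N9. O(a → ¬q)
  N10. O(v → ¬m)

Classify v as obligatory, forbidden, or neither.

By case analysis on ¬w: premise 7 gives O(¬w → ¬u) and premise 6 gives O(w → ¬u), so O(¬u) either way.
With premise 5, O(¬u → n), the K-axiom yields O(n).
Applying K to premise 3 (O(n → a)) and O(n) yields O(a).
Premise 9 is O(a → ¬q); since O(a), deontic closure gives O(¬q).
Premise 1, O(¬p → q), contraposes to O(¬q → p); with O(¬q) we get O(p).
With premise 4, O(p → m), the K-axiom yields O(m).
Premise 10, O(v → ¬m), contraposes to O(m → ¬v); with O(m) we get O(¬v).
Premises 2, 8 do not contribute to this derivation.
Thus O(¬v), which is F(v): v is forbidden.

Forbidden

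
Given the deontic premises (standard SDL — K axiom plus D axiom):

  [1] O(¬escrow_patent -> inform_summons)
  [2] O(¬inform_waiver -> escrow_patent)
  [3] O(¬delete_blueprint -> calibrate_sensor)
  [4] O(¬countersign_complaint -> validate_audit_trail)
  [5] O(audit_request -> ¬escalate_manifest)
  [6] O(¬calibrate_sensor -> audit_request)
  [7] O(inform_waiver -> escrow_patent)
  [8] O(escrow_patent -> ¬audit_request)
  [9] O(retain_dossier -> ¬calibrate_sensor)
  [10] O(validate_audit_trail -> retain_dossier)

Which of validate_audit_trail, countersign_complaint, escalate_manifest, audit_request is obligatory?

Premises 2 and 7 cover both cases: O(¬inform_waiver -> escrow_patent) and O(inform_waiver -> escrow_patent). Since ¬inform_waiver ∨ inform_waiver is a tautology, O(escrow_patent) follows.
Applying K to premise 8 (O(escrow_patent -> ¬audit_request)) and O(escrow_patent) yields O(¬audit_request).
Premise 6, O(¬calibrate_sensor -> audit_request), contraposes to O(¬audit_request -> calibrate_sensor); with O(¬audit_request) we get O(calibrate_sensor).
Premise 9, O(retain_dossier -> ¬calibrate_sensor), contraposes to O(calibrate_sensor -> ¬retain_dossier); with O(calibrate_sensor) we get O(¬retain_dossier).
Premise 10 is O(validate_audit_trail -> retain_dossier); contrapositively O(¬retain_dossier -> ¬validate_audit_trail). Since O(¬retain_dossier) holds, K gives O(¬validate_audit_trail).
Premise 4 is O(¬countersign_complaint -> validate_audit_trail); contrapositively O(¬validate_audit_trail -> countersign_complaint). Since O(¬validate_audit_trail) holds, K gives O(countersign_complaint).
So O(countersign_complaint) holds — countersign_complaint is obligatory. None of the other listed options is made obligatory by any chain of premises.

countersign_complaint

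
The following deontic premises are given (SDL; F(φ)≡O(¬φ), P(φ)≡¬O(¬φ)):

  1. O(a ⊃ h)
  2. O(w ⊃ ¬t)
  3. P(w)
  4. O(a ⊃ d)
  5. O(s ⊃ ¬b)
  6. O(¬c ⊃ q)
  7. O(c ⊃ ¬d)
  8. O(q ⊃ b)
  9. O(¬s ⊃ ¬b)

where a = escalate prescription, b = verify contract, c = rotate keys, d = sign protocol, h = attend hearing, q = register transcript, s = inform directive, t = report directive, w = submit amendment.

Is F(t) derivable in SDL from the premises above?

No

Premise 2 is O(w ⊃ ¬t), but O(w) is not derivable from the premises (the permission P(w) asserts only ¬O(¬w), not O(w)), so it does not yield O(¬t).
No other premise forces O(¬t). An ideal world satisfying every premise can still have t true, so F(t) is not derivable.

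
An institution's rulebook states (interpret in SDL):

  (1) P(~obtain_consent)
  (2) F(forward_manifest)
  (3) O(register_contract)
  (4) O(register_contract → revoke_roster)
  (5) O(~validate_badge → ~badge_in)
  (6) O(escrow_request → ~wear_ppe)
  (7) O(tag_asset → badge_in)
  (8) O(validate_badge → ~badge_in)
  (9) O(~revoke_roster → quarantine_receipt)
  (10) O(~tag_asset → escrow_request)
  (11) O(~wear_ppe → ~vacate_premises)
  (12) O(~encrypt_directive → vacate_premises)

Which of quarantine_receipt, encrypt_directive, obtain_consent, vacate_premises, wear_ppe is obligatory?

By case analysis on validate_badge: premise 8 gives O(validate_badge → ~badge_in) and premise 5 gives O(~validate_badge → ~badge_in), so O(~badge_in) either way.
Premise 7 is O(tag_asset → badge_in); contrapositively O(~badge_in → ~tag_asset). Since O(~badge_in) holds, K gives O(~tag_asset).
Premise 10 is O(~tag_asset → escrow_request); since O(~tag_asset), deontic closure gives O(escrow_request).
With premise 6, O(escrow_request → ~wear_ppe), the K-axiom yields O(~wear_ppe).
Premise 11 is O(~wear_ppe → ~vacate_premises); since O(~wear_ppe), deontic closure gives O(~vacate_premises).
The contrapositive of premise 12 (O(~encrypt_directive → vacate_premises)) is O(~vacate_premises → encrypt_directive), and O(~vacate_premises) is already established, so O(encrypt_directive).
So O(encrypt_directive) holds — encrypt_directive is obligatory. None of the other listed options is made obligatory by any chain of premises.

encrypt_directive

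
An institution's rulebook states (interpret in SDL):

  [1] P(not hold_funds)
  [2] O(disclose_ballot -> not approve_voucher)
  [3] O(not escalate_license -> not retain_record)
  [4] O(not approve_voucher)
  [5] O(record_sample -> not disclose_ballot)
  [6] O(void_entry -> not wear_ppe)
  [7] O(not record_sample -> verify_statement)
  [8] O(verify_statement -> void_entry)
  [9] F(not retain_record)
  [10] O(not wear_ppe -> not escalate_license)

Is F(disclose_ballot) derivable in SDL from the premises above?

Yes

Premise 9, F(not retain_record), is equivalent to O(retain_record).
Premise 3 is O(not escalate_license -> not retain_record); contrapositively O(retain_record -> escalate_license). Since O(retain_record) holds, K gives O(escalate_license).
Premise 10, O(not wear_ppe -> not escalate_license), contraposes to O(escalate_license -> wear_ppe); with O(escalate_license) we get O(wear_ppe).
The contrapositive of premise 6 (O(void_entry -> not wear_ppe)) is O(wear_ppe -> not void_entry), and O(wear_ppe) is already established, so O(not void_entry).
Premise 8 is O(verify_statement -> void_entry); contrapositively O(not void_entry -> not verify_statement). Since O(not void_entry) holds, K gives O(not verify_statement).
The contrapositive of premise 7 (O(not record_sample -> verify_statement)) is O(not verify_statement -> record_sample), and O(not verify_statement) is already established, so O(record_sample).
With premise 5, O(record_sample -> not disclose_ballot), the K-axiom yields O(not disclose_ballot).
Premises 1, 2, 4 do not contribute to this derivation.
So O(not disclose_ballot) holds, i.e. F(disclose_ballot). The claim follows.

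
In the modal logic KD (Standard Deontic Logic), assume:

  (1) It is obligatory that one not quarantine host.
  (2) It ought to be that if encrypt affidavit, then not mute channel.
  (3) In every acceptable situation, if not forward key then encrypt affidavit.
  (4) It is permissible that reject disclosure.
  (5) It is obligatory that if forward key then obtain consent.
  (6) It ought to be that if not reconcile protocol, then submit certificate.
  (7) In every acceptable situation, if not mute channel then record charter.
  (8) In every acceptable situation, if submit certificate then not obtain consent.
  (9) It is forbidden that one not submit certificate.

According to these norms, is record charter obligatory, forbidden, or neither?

Obligatory

F(¬submit_certificate) at premise 9 means O(submit_certificate).
From O(submit_certificate) and premise 8, O(submit_certificate → ¬obtain_consent), we obtain O(¬obtain_consent).
The contrapositive of premise 5 (O(forward_key → obtain_consent)) is O(¬obtain_consent → ¬forward_key), and O(¬obtain_consent) is already established, so O(¬forward_key).
With premise 3, O(¬forward_key → encrypt_affidavit), the K-axiom yields O(encrypt_affidavit).
With premise 2, O(encrypt_affidavit → ¬mute_channel), the K-axiom yields O(¬mute_channel).
Premise 7 is O(¬mute_channel → record_charter); since O(¬mute_channel), deontic closure gives O(record_charter).
Premises 1, 4, 6 do not contribute to this derivation.
Hence record_charter is obligatory.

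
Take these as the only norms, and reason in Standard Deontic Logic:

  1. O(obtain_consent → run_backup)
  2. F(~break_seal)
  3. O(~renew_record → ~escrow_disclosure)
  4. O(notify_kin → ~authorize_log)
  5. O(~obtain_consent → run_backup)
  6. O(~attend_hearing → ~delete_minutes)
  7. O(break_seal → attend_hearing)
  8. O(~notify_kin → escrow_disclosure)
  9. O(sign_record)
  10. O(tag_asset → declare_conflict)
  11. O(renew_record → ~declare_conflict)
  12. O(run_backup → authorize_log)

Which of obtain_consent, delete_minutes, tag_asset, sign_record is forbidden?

Premises 5 and 1 are O(~obtain_consent → run_backup) and O(obtain_consent → run_backup); every ideal world satisfies ~obtain_consent or obtain_consent, so in either case run_backup holds — hence O(run_backup).
Premise 12 is O(run_backup → authorize_log); since O(run_backup), deontic closure gives O(authorize_log).
Premise 4 is O(notify_kin → ~authorize_log); contrapositively O(authorize_log → ~notify_kin). Since O(authorize_log) holds, K gives O(~notify_kin).
With premise 8, O(~notify_kin → escrow_disclosure), the K-axiom yields O(escrow_disclosure).
Premise 3, O(~renew_record → ~escrow_disclosure), contraposes to O(escrow_disclosure → renew_record); with O(escrow_disclosure) we get O(renew_record).
Applying K to premise 11 (O(renew_record → ~declare_conflict)) and O(renew_record) yields O(~declare_conflict).
The contrapositive of premise 10 (O(tag_asset → declare_conflict)) is O(~declare_conflict → ~tag_asset), and O(~declare_conflict) is already established, so O(~tag_asset).
So O(~tag_asset) holds, i.e. tag_asset is forbidden. None of the other listed options is forbidden under the premises.

tag_asset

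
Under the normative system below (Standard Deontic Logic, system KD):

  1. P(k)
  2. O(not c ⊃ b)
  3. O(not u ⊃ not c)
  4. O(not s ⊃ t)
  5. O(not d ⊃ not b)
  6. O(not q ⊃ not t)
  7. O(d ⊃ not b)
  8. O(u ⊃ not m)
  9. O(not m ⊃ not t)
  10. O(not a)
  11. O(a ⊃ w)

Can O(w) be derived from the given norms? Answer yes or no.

No

Premise 11 is O(a ⊃ w), but O(a) is not derivable from the premises, so it does not yield O(w).
No other premise forces O(w). An ideal world satisfying every premise can still have w false, so O(w) is not derivable.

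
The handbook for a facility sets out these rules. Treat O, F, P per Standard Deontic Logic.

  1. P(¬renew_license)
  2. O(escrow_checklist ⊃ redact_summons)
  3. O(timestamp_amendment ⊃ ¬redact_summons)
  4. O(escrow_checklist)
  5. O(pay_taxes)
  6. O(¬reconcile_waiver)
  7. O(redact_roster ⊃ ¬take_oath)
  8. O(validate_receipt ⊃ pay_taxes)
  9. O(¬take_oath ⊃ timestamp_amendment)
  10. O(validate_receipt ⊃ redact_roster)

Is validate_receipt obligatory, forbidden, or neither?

From premise 4 we have O(escrow_checklist).
Premise 2 is O(escrow_checklist ⊃ redact_summons); since O(escrow_checklist), deontic closure gives O(redact_summons).
The contrapositive of premise 3 (O(timestamp_amendment ⊃ ¬redact_summons)) is O(redact_summons ⊃ ¬timestamp_amendment), and O(redact_summons) is already established, so O(¬timestamp_amendment).
Premise 9 is O(¬take_oath ⊃ timestamp_amendment); contrapositively O(¬timestamp_amendment ⊃ take_oath). Since O(¬timestamp_amendment) holds, K gives O(take_oath).
Premise 7 is O(redact_roster ⊃ ¬take_oath); contrapositively O(take_oath ⊃ ¬redact_roster). Since O(take_oath) holds, K gives O(¬redact_roster).
The contrapositive of premise 10 (O(validate_receipt ⊃ redact_roster)) is O(¬redact_roster ⊃ ¬validate_receipt), and O(¬redact_roster) is already established, so O(¬validate_receipt).
Premises 1, 5, 6, 8 do not contribute to this derivation.
Thus O(¬validate_receipt), which is F(validate_receipt): validate_receipt is forbidden.

Forbidden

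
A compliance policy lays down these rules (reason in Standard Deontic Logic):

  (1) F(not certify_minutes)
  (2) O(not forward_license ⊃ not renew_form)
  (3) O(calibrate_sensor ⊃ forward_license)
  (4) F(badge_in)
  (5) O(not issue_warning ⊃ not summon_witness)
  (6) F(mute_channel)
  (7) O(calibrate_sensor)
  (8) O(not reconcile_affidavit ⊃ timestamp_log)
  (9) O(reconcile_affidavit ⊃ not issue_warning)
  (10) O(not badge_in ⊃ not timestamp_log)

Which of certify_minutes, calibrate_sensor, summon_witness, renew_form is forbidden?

Premise 4 is F(badge_in), i.e. O(not badge_in).
From O(not badge_in) and premise 10, O(not badge_in ⊃ not timestamp_log), we obtain O(not timestamp_log).
Premise 8, O(not reconcile_affidavit ⊃ timestamp_log), contraposes to O(not timestamp_log ⊃ reconcile_affidavit); with O(not timestamp_log) we get O(reconcile_affidavit).
Applying K to premise 9 (O(reconcile_affidavit ⊃ not issue_warning)) and O(reconcile_affidavit) yields O(not issue_warning).
From O(not issue_warning) and premise 5, O(not issue_warning ⊃ not summon_witness), we obtain O(not summon_witness).
So O(not summon_witness) holds, i.e. summon_witness is forbidden. None of the other listed options is forbidden under the premises.

summon_witness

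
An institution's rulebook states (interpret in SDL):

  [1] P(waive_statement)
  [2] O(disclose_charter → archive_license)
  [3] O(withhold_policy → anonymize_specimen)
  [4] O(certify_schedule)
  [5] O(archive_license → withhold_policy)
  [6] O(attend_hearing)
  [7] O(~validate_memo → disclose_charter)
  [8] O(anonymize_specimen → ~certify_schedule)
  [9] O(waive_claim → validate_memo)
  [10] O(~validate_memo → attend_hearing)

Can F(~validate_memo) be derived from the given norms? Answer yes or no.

Yes

From premise 4 we have O(certify_schedule).
Premise 8 is O(anonymize_specimen → ~certify_schedule); contrapositively O(certify_schedule → ~anonymize_specimen). Since O(certify_schedule) holds, K gives O(~anonymize_specimen).
The contrapositive of premise 3 (O(withhold_policy → anonymize_specimen)) is O(~anonymize_specimen → ~withhold_policy), and O(~anonymize_specimen) is already established, so O(~withhold_policy).
Premise 5 is O(archive_license → withhold_policy); contrapositively O(~withhold_policy → ~archive_license). Since O(~withhold_policy) holds, K gives O(~archive_license).
Premise 2, O(disclose_charter → archive_license), contraposes to O(~archive_license → ~disclose_charter); with O(~archive_license) we get O(~disclose_charter).
The contrapositive of premise 7 (O(~validate_memo → disclose_charter)) is O(~disclose_charter → validate_memo), and O(~disclose_charter) is already established, so O(validate_memo).
Premises 1, 6, 9, 10 do not contribute to this derivation.
So O(validate_memo) holds, i.e. F(~validate_memo). The claim follows.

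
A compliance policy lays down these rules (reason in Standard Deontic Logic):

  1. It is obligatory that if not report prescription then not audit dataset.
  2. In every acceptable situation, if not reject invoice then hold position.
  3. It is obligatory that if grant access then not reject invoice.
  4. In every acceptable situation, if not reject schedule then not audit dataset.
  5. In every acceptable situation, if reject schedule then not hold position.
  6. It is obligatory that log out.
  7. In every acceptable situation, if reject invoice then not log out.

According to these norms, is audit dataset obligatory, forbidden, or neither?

Forbidden

Premise 6 gives O(log_out).
Premise 7, O(reject_invoice → ¬log_out), contraposes to O(log_out → ¬reject_invoice); with O(log_out) we get O(¬reject_invoice).
From O(¬reject_invoice) and premise 2, O(¬reject_invoice → hold_position), we obtain O(hold_position).
The contrapositive of premise 5 (O(reject_schedule → ¬hold_position)) is O(hold_position → ¬reject_schedule), and O(hold_position) is already established, so O(¬reject_schedule).
Premise 4 is O(¬reject_schedule → ¬audit_dataset); since O(¬reject_schedule), deontic closure gives O(¬audit_dataset).
Premises 1, 3 do not contribute to this derivation.
Thus O(¬audit_dataset), which is F(audit_dataset): audit_dataset is forbidden.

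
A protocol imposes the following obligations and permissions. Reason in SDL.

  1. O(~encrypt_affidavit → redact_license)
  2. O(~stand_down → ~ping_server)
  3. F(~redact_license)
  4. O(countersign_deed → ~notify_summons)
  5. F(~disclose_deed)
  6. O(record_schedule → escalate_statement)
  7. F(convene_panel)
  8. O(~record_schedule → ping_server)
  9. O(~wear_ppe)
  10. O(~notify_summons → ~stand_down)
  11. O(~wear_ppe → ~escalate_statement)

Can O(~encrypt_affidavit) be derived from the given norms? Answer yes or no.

Premise 1 is O(~encrypt_affidavit → redact_license); even if O(redact_license) held, inferring O(~encrypt_affidavit) would be affirming the consequent — invalid.
No other premise forces O(~encrypt_affidavit). An ideal world satisfying every premise can still have ~encrypt_affidavit false, so O(~encrypt_affidavit) is not derivable.

No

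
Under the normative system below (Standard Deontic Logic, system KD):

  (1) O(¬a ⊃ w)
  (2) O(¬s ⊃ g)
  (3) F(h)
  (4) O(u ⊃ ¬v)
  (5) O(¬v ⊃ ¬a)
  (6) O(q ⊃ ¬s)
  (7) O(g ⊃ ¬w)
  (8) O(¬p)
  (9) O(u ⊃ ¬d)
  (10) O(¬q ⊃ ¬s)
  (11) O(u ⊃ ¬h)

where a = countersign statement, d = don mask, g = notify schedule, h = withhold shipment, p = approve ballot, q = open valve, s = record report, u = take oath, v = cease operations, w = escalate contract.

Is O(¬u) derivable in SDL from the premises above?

Yes

Premises 10 and 6 are O(¬q ⊃ ¬s) and O(q ⊃ ¬s); every ideal world satisfies ¬q or q, so in either case ¬s holds — hence O(¬s).
With premise 2, O(¬s ⊃ g), the K-axiom yields O(g).
From O(g) and premise 7, O(g ⊃ ¬w), we obtain O(¬w).
The contrapositive of premise 1 (O(¬a ⊃ w)) is O(¬w ⊃ a), and O(¬w) is already established, so O(a).
Premise 5, O(¬v ⊃ ¬a), contraposes to O(a ⊃ v); with O(a) we get O(v).
Premise 4 is O(u ⊃ ¬v); contrapositively O(v ⊃ ¬u). Since O(v) holds, K gives O(¬u).
Premises 3, 8, 9, 11 do not contribute to this derivation.
So O(¬u) follows.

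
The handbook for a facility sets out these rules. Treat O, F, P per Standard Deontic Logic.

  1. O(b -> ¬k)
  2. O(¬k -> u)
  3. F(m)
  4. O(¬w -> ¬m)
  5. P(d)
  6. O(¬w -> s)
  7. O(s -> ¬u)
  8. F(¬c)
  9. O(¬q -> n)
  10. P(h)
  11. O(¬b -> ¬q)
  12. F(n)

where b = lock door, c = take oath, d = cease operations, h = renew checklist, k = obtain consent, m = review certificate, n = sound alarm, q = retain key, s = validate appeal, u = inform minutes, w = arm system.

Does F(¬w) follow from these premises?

Yes

Premise 12, F(n), is equivalent to O(¬n).
The contrapositive of premise 9 (O(¬q -> n)) is O(¬n -> q), and O(¬n) is already established, so O(q).
Premise 11, O(¬b -> ¬q), contraposes to O(q -> b); with O(q) we get O(b).
Premise 1 is O(b -> ¬k); since O(b), deontic closure gives O(¬k).
Applying K to premise 2 (O(¬k -> u)) and O(¬k) yields O(u).
Premise 7, O(s -> ¬u), contraposes to O(u -> ¬s); with O(u) we get O(¬s).
The contrapositive of premise 6 (O(¬w -> s)) is O(¬s -> w), and O(¬s) is already established, so O(w).
Premises 3, 4, 5, 8, 10 do not contribute to this derivation.
So O(w) holds, i.e. F(¬w). The claim follows.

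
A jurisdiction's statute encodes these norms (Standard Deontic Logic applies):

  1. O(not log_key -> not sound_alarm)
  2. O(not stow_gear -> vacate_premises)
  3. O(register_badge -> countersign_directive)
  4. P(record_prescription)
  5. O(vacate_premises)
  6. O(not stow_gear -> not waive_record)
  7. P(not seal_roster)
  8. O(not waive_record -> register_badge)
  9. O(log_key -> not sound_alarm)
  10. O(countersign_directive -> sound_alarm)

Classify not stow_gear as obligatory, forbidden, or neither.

Premises 9 and 1 cover both cases: O(log_key -> not sound_alarm) and O(not log_key -> not sound_alarm). Since log_key ∨ not log_key is a tautology, O(not sound_alarm) follows.
Premise 10, O(countersign_directive -> sound_alarm), contraposes to O(not sound_alarm -> not countersign_directive); with O(not sound_alarm) we get O(not countersign_directive).
Premise 3, O(register_badge -> countersign_directive), contraposes to O(not countersign_directive -> not register_badge); with O(not countersign_directive) we get O(not register_badge).
Premise 8, O(not waive_record -> register_badge), contraposes to O(not register_badge -> waive_record); with O(not register_badge) we get O(waive_record).
The contrapositive of premise 6 (O(not stow_gear -> not waive_record)) is O(waive_record -> stow_gear), and O(waive_record) is already established, so O(stow_gear).
Premises 2, 4, 5, 7 do not contribute to this derivation.
Thus O(stow_gear), which is F(not stow_gear): not stow_gear is forbidden.

Forbidden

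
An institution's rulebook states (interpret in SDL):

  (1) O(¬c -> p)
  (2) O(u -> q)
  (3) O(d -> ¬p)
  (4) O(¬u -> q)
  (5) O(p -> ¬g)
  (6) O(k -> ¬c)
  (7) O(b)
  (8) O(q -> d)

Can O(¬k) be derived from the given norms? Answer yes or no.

Yes

By case analysis on ¬u: premise 4 gives O(¬u -> q) and premise 2 gives O(u -> q), so O(q) either way.
With premise 8, O(q -> d), the K-axiom yields O(d).
Applying K to premise 3 (O(d -> ¬p)) and O(d) yields O(¬p).
The contrapositive of premise 1 (O(¬c -> p)) is O(¬p -> c), and O(¬p) is already established, so O(c).
The contrapositive of premise 6 (O(k -> ¬c)) is O(c -> ¬k), and O(c) is already established, so O(¬k).
Premises 5, 7 do not contribute to this derivation.
So O(¬k) follows.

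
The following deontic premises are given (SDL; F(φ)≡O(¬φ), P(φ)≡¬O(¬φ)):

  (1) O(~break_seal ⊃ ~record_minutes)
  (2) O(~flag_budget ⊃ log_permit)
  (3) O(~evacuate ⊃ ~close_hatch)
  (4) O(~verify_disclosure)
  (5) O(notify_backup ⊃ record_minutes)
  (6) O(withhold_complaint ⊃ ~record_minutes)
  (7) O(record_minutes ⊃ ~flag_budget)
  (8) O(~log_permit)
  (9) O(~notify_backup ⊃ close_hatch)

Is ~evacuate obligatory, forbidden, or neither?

Premise 8 gives O(~log_permit).
Premise 2 is O(~flag_budget ⊃ log_permit); contrapositively O(~log_permit ⊃ flag_budget). Since O(~log_permit) holds, K gives O(flag_budget).
Premise 7 is O(record_minutes ⊃ ~flag_budget); contrapositively O(flag_budget ⊃ ~record_minutes). Since O(flag_budget) holds, K gives O(~record_minutes).
Premise 5 is O(notify_backup ⊃ record_minutes); contrapositively O(~record_minutes ⊃ ~notify_backup). Since O(~record_minutes) holds, K gives O(~notify_backup).
Applying K to premise 9 (O(~notify_backup ⊃ close_hatch)) and O(~notify_backup) yields O(close_hatch).
Premise 3, O(~evacuate ⊃ ~close_hatch), contraposes to O(close_hatch ⊃ evacuate); with O(close_hatch) we get O(evacuate).
Premises 1, 4, 6 do not contribute to this derivation.
Thus O(evacuate), which is F(~evacuate): ~evacuate is forbidden.

Forbidden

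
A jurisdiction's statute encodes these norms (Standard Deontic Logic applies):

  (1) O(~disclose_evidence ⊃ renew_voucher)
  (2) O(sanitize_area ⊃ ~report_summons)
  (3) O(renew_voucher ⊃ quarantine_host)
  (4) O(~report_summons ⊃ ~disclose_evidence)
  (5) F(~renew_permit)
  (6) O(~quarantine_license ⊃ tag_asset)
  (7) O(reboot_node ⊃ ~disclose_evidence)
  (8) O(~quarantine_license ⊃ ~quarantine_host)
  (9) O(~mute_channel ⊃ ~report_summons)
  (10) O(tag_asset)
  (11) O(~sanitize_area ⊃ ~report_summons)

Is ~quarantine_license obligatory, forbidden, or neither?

Forbidden

Premises 11 and 2 cover both cases: O(~sanitize_area ⊃ ~report_summons) and O(sanitize_area ⊃ ~report_summons). Since ~sanitize_area ∨ sanitize_area is a tautology, O(~report_summons) follows.
With premise 4, O(~report_summons ⊃ ~disclose_evidence), the K-axiom yields O(~disclose_evidence).
With premise 1, O(~disclose_evidence ⊃ renew_voucher), the K-axiom yields O(renew_voucher).
With premise 3, O(renew_voucher ⊃ quarantine_host), the K-axiom yields O(quarantine_host).
The contrapositive of premise 8 (O(~quarantine_license ⊃ ~quarantine_host)) is O(quarantine_host ⊃ quarantine_license), and O(quarantine_host) is already established, so O(quarantine_license).
Premises 5, 6, 7, 9, 10 do not contribute to this derivation.
Thus O(quarantine_license), which is F(~quarantine_license): ~quarantine_license is forbidden.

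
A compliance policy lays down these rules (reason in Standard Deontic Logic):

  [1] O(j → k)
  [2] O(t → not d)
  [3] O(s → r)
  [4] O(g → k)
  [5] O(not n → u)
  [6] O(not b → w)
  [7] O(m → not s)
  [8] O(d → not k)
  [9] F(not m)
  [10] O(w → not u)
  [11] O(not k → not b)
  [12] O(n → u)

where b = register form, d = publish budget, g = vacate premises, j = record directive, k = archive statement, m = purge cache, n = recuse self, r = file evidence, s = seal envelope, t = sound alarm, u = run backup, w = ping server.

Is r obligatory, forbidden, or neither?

Neither

Premise 3 is O(s → r), but O(s) is not derivable from the premises, so it does not yield O(r).
No premise or chain of K-axiom applications forces O(r), and none forces O(not r). So r is neither obligatory nor forbidden under these norms.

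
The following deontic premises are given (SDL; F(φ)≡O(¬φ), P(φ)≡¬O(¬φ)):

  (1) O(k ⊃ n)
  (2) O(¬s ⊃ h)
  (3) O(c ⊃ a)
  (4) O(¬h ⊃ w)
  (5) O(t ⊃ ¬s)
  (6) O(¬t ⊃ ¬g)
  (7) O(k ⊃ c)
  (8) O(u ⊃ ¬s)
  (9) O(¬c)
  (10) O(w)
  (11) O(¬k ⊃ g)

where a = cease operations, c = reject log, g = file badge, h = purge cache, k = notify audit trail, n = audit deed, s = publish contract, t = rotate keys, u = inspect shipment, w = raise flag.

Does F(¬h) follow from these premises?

Yes

Premise 9 states O(¬c) outright.
The contrapositive of premise 7 (O(k ⊃ c)) is O(¬c ⊃ ¬k), and O(¬c) is already established, so O(¬k).
From O(¬k) and premise 11, O(¬k ⊃ g), we obtain O(g).
Premise 6 is O(¬t ⊃ ¬g); contrapositively O(g ⊃ t). Since O(g) holds, K gives O(t).
Premise 5 is O(t ⊃ ¬s); since O(t), deontic closure gives O(¬s).
With premise 2, O(¬s ⊃ h), the K-axiom yields O(h).
Premises 1, 3, 4, 8, 10 do not contribute to this derivation.
So O(h) holds, i.e. F(¬h). The claim follows.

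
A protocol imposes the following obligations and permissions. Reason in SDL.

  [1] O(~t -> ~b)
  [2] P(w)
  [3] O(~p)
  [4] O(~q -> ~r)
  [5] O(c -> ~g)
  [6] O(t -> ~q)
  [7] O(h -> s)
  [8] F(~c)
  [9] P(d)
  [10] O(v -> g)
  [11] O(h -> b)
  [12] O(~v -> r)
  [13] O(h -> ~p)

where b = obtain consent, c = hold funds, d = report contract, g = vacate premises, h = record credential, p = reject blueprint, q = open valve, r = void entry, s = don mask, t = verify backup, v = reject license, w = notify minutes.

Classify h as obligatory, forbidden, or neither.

Premise 8, F(~c), is equivalent to O(c).
From O(c) and premise 5, O(c -> ~g), we obtain O(~g).
Premise 10 is O(v -> g); contrapositively O(~g -> ~v). Since O(~g) holds, K gives O(~v).
Applying K to premise 12 (O(~v -> r)) and O(~v) yields O(r).
Premise 4 is O(~q -> ~r); contrapositively O(r -> q). Since O(r) holds, K gives O(q).
Premise 6 is O(t -> ~q); contrapositively O(q -> ~t). Since O(q) holds, K gives O(~t).
Premise 1 is O(~t -> ~b); since O(~t), deontic closure gives O(~b).
Premise 11 is O(h -> b); contrapositively O(~b -> ~h). Since O(~b) holds, K gives O(~h).
Premises 2, 3, 7, 9, 13 do not contribute to this derivation.
Thus O(~h), which is F(h): h is forbidden.

Forbidden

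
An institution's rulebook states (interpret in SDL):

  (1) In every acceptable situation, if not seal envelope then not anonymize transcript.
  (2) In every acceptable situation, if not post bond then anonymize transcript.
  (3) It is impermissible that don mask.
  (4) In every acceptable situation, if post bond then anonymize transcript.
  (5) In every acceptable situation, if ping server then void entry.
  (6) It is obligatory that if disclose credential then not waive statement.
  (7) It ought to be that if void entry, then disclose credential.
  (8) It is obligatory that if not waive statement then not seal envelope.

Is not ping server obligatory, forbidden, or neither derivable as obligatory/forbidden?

Premises 4 and 2 are O(post_bond → anonymize_transcript) and O(¬post_bond → anonymize_transcript); every ideal world satisfies post_bond or ¬post_bond, so in either case anonymize_transcript holds — hence O(anonymize_transcript).
The contrapositive of premise 1 (O(¬seal_envelope → ¬anonymize_transcript)) is O(anonymize_transcript → seal_envelope), and O(anonymize_transcript) is already established, so O(seal_envelope).
Premise 8 is O(¬waive_statement → ¬seal_envelope); contrapositively O(seal_envelope → waive_statement). Since O(seal_envelope) holds, K gives O(waive_statement).
Premise 6 is O(disclose_credential → ¬waive_statement); contrapositively O(waive_statement → ¬disclose_credential). Since O(waive_statement) holds, K gives O(¬disclose_credential).
The contrapositive of premise 7 (O(void_entry → disclose_credential)) is O(¬disclose_credential → ¬void_entry), and O(¬disclose_credential) is already established, so O(¬void_entry).
Premise 5 is O(ping_server → void_entry); contrapositively O(¬void_entry → ¬ping_server). Since O(¬void_entry) holds, K gives O(¬ping_server).
Premise 3 does not contribute to this derivation.
Hence ¬ping_server is obligatory.

Obligatory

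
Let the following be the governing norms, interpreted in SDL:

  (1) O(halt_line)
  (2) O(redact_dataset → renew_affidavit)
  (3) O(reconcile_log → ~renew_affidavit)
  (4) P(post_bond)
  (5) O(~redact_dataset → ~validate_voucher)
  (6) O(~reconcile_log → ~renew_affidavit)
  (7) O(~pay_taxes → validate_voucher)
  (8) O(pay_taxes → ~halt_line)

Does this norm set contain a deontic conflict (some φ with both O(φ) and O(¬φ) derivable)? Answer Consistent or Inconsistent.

Premises 3 and 6 are O(reconcile_log → ~renew_affidavit) and O(~reconcile_log → ~renew_affidavit); every ideal world satisfies reconcile_log or ~reconcile_log, so in either case ~renew_affidavit holds — hence O(~renew_affidavit).
Premise 2, O(redact_dataset → renew_affidavit), contraposes to O(~renew_affidavit → ~redact_dataset); with O(~renew_affidavit) we get O(~redact_dataset).
Premise 5 is O(~redact_dataset → ~validate_voucher); since O(~redact_dataset), deontic closure gives O(~validate_voucher).
Premise 7, O(~pay_taxes → validate_voucher), contraposes to O(~validate_voucher → pay_taxes); with O(~validate_voucher) we get O(pay_taxes).
From O(pay_taxes) and premise 8, O(pay_taxes → ~halt_line), we obtain O(~halt_line).
Yet premise 1 states O(halt_line).
We now have both O(~halt_line) and O(halt_line) — halt_line is simultaneously obligatory and forbidden, violating the D-axiom.

Inconsistent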